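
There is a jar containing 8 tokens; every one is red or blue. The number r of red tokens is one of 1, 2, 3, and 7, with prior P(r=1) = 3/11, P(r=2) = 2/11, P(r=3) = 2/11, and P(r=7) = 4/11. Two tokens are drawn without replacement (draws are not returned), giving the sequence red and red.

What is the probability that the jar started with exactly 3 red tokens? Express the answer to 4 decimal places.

0.0652

The likelihood of the observed sequence under each hypothesis: P(data | r = 1) = (1/8)(0/7) = 0; P(data | r = 2) = (2/8)(1/7) = 1/28; P(data | r = 3) = (3/8)(2/7) = 3/28; P(data | r = 7) = (7/8)(6/7) = 3/4.
Weighting by the prior gives 3/11 · 0 = 0, 2/11 · 1/28 = 1/154, 2/11 · 3/28 = 3/154, 4/11 · 3/4 = 3/11; summing to 23/77.
So P(r = 3 | data) = (3/154) / (23/77) = 3/46.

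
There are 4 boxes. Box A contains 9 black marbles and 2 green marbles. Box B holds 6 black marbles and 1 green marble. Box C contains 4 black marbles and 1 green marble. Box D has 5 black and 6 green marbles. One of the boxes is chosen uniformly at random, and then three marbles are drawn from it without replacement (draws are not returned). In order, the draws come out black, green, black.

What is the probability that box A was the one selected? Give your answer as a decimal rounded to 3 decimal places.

0.239

The likelihood of the observed sequence under each hypothesis: P(data | box A) = (9/11)(2/10)(8/9) = 8/55; P(data | box B) = (6/7)(1/6)(5/5) = 1/7; P(data | box C) = (4/5)(1/4)(3/3) = 1/5; P(data | box D) = (5/11)(6/10)(4/9) = 4/33.
The prior-weighted likelihoods are 1/4 · 8/55 = 2/55, 1/4 · 1/7 = 1/28, 1/4 · 1/5 = 1/20, 1/4 · 4/33 = 1/33; these sum to 16/105.
By Bayes' rule, P(box A | data) = (2/55) / (16/105) = 21/88.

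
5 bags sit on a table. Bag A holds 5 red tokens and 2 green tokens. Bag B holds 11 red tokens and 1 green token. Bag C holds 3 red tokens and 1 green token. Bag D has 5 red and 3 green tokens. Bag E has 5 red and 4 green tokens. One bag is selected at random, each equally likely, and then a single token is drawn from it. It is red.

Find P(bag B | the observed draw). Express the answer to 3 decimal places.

For each hypothesis, P(data | H) works out to: P(data | bag A) = (5/7) = 5/7; P(data | bag B) = (11/12) = 11/12; P(data | bag C) = (3/4) = 3/4; P(data | bag D) = (5/8) = 5/8; P(data | bag E) = (5/9) = 5/9.
Multiplying each by its prior: 1/5 · 5/7 = 1/7, 1/5 · 11/12 = 11/60, 1/5 · 3/4 = 3/20, 1/5 · 5/8 = 1/8, 1/5 · 5/9 = 1/9; with total 359/504.
Therefore the posterior P(bag B | data) = (11/60) / (359/504) = 462/1795.

0.257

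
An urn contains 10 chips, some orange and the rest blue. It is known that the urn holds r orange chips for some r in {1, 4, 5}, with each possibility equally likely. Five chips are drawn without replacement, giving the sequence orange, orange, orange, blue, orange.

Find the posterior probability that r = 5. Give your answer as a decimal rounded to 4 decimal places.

Under each hypothesis, the probability of the observed sequence is: P(data | r = 1) = (1/10)(0/9) = 0; P(data | r = 4) = (4/10)(3/9)(2/8)(6/7)(1/6) = 0.0047619; P(data | r = 5) = (5/10)(4/9)(3/8)(5/7)(2/6) = 0.019841.
Multiplying each by its prior: 1/3 · 0 = 0, 1/3 · 0.0047619 = 0.0015873, 1/3 · 0.019841 = 0.0066138; with total 0.0082011.
Therefore the posterior P(r = 5 | data) = (0.0066138) / (0.0082011) = 0.80645.

0.8065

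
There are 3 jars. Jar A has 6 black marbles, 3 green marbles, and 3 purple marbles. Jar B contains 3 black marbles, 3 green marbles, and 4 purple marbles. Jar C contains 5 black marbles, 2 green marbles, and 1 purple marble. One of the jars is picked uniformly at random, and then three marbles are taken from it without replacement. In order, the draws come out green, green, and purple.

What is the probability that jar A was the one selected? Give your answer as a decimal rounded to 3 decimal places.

Compute the likelihood of the observed sequence for each case: P(data | jar A) = (3/12)(2/11)(3/10) = 0.013636; P(data | jar B) = (3/10)(2/9)(4/8) = 0.033333; P(data | jar C) = (2/8)(1/7)(1/6) = 0.0059524.
The prior-weighted likelihoods are 1/3 · 0.013636 = 0.0045455, 1/3 · 0.033333 = 0.011111, 1/3 · 0.0059524 = 0.0019841; summing to 0.017641.
By Bayes' rule, P(jar A | data) = (0.0045455) / (0.017641) = 0.25767.

0.258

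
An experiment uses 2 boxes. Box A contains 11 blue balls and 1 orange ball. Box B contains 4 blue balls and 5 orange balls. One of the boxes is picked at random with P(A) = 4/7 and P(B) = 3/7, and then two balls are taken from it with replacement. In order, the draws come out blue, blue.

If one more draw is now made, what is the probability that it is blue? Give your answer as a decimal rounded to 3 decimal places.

For each hypothesis, P(data | H) works out to: P(data | box A) = (11/12)(11/12) = 121/144; P(data | box B) = (4/9)(4/9) = 16/81.
Weighting by the prior gives 4/7 · 121/144 = 121/252, 3/7 · 16/81 = 16/189; summing to 61/108.
Dividing through by the total gives posterior P(box A | data) = 0.85012, P(box B | data) = 0.14988.
The predictive probability is P(blue next | data) = (11/12)(0.85012) + (4/9)(0.14988) = 0.84589.

0.846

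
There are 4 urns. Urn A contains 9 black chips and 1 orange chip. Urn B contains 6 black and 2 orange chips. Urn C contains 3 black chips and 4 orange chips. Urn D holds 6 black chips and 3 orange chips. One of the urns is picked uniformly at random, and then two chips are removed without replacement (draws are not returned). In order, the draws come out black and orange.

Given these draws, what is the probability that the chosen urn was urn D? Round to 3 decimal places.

0.294

The likelihood of the observed sequence under each hypothesis: P(data | urn A) = (9/10)(1/9) = 1/10; P(data | urn B) = (6/8)(2/7) = 3/14; P(data | urn C) = (3/7)(4/6) = 2/7; P(data | urn D) = (6/9)(3/8) = 1/4.
The prior-weighted likelihoods are 1/4 · 1/10 = 1/40, 1/4 · 3/14 = 3/56, 1/4 · 2/7 = 1/14, 1/4 · 1/4 = 1/16; these sum to 17/80.
By Bayes' rule, P(urn D | data) = (1/16) / (17/80) = 5/17.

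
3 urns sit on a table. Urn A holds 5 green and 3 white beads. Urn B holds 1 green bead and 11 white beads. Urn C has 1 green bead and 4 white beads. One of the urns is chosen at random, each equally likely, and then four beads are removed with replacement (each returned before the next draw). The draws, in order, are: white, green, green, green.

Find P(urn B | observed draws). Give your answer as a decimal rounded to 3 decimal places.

0.005

Compute the likelihood of the observed sequence for each case: P(data | urn A) = (3/8)(5/8)(5/8)(5/8) = 0.091553; P(data | urn B) = (11/12)(1/12)(1/12)(1/12) = 0.00053048; P(data | urn C) = (4/5)(1/5)(1/5)(1/5) = 0.0064.
The prior-weighted likelihoods are 1/3 · 0.091553 = 0.030518, 1/3 · 0.00053048 = 0.00017683, 1/3 · 0.0064 = 0.0021333; summing to 0.032828.
So P(urn B | data) = (0.00017683) / (0.032828) = 0.0053865.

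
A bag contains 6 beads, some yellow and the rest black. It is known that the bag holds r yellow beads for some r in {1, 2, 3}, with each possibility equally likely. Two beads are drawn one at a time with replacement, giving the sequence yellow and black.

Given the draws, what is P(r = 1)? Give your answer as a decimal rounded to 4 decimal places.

0.2273

For each hypothesis, P(data | H) works out to: P(data | r = 1) = (1/6)(5/6) = 5/36; P(data | r = 2) = (2/6)(4/6) = 2/9; P(data | r = 3) = (3/6)(3/6) = 1/4.
The prior-weighted likelihoods are 1/3 · 5/36 = 5/108, 1/3 · 2/9 = 2/27, 1/3 · 1/4 = 1/12; with total 11/54.
So P(r = 1 | data) = (5/108) / (11/54) = 5/22.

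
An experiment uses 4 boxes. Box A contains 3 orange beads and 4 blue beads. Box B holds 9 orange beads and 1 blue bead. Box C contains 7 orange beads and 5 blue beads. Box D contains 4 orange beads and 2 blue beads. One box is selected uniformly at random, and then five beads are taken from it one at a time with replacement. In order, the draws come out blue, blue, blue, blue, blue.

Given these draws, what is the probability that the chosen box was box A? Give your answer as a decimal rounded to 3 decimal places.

Under each hypothesis, the probability of the observed sequence is: P(data | box A) = (4/7)(4/7)(4/7)(4/7)(4/7) = 0.060927; P(data | box B) = (1/10)(1/10)(1/10)(1/10)(1/10) = 1e-05; P(data | box C) = (5/12)(5/12)(5/12)(5/12)(5/12) = 0.012559; P(data | box D) = (2/6)(2/6)(2/6)(2/6)(2/6) = 0.0041152.
The prior-weighted likelihoods are 1/4 · 0.060927 = 0.015232, 1/4 · 1e-05 = 2.5e-06, 1/4 · 0.012559 = 0.0031397, 1/4 · 0.0041152 = 0.0010288; these sum to 0.019403.
By Bayes' rule, P(box A | data) = (0.015232) / (0.019403) = 0.78503.

0.785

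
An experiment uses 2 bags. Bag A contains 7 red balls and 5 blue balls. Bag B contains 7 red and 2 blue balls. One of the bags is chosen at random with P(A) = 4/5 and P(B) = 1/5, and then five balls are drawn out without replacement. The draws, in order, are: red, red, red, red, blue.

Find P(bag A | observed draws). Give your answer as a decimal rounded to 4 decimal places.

Compute the likelihood of the observed sequence for each case: P(data | bag A) = (7/12)(6/11)(5/10)(4/9)(5/8) = 35/792; P(data | bag B) = (7/9)(6/8)(5/7)(4/6)(2/5) = 1/9.
Multiplying each by its prior: 4/5 · 35/792 = 7/198, 1/5 · 1/9 = 1/45; with total 19/330.
Therefore the posterior P(bag A | data) = (7/198) / (19/330) = 35/57.

0.6140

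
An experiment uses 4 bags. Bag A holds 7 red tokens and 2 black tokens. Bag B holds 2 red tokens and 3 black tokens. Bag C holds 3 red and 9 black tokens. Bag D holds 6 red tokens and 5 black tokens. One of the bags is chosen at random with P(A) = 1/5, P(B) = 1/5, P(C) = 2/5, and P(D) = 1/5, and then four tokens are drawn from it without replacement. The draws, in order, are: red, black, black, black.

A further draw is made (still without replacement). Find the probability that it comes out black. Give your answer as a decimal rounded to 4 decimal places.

0.5097

For each hypothesis, P(data | H) works out to: P(data | bag A) = (7/9)(2/8)(1/7)(0/6) = 0; P(data | bag B) = (2/5)(3/4)(2/3)(1/2) = 1/10; P(data | bag C) = (3/12)(9/11)(8/10)(7/9) = 7/55; P(data | bag D) = (6/11)(5/10)(4/9)(3/8) = 1/22.
The prior-weighted likelihoods are 1/5 · 0 = 0, 1/5 · 1/10 = 1/50, 2/5 · 7/55 = 14/275, 1/5 · 1/22 = 1/110; with total 2/25.
Normalising, the posterior is P(bag A | data) = 0, P(bag B | data) = 1/4, P(bag C | data) = 7/11, P(bag D | data) = 5/44.
The predictive probability is P(black next | data) = (0)(1/4) + (3/4)(7/11) + (2/7)(5/44) = 157/308.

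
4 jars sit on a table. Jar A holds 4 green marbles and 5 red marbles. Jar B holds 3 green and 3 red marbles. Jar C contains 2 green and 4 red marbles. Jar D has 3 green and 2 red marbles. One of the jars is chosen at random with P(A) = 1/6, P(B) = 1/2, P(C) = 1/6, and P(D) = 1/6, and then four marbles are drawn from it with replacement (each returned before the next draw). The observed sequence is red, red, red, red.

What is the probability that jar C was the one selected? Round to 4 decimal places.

Under each hypothesis, the probability of the observed sequence is: P(data | jar A) = (5/9)(5/9)(5/9)(5/9) = 0.09526; P(data | jar B) = (3/6)(3/6)(3/6)(3/6) = 0.0625; P(data | jar C) = (4/6)(4/6)(4/6)(4/6) = 0.19753; P(data | jar D) = (2/5)(2/5)(2/5)(2/5) = 0.0256.
The prior-weighted likelihoods are 1/6 · 0.09526 = 0.015877, 1/2 · 0.0625 = 0.03125, 1/6 · 0.19753 = 0.032922, 1/6 · 0.0256 = 0.0042667; with total 0.084315.
Therefore the posterior P(jar C | data) = (0.032922) / (0.084315) = 0.39046.

0.3905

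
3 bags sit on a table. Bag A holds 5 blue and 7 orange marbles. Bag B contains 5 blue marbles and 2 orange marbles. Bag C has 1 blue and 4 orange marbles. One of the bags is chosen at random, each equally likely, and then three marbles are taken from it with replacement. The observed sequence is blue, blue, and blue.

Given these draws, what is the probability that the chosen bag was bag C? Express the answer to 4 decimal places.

0.0180

Compute the likelihood of the observed sequence for each case: P(data | bag A) = (5/12)(5/12)(5/12) = 0.072338; P(data | bag B) = (5/7)(5/7)(5/7) = 0.36443; P(data | bag C) = (1/5)(1/5)(1/5) = 0.008.
Multiplying each by its prior: 1/3 · 0.072338 = 0.024113, 1/3 · 0.36443 = 0.12148, 1/3 · 0.008 = 0.0026667; summing to 0.14826.
By Bayes' rule, P(bag C | data) = (0.0026667) / (0.14826) = 0.017987.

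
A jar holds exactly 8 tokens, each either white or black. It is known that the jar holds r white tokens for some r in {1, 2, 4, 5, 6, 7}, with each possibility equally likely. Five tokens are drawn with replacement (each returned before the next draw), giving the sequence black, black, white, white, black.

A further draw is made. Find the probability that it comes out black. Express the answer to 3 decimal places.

Under each hypothesis, the probability of the observed sequence is: P(data | r = 1) = (7/8)(7/8)(1/8)(1/8)(7/8) = 0.010468; P(data | r = 2) = (6/8)(6/8)(2/8)(2/8)(6/8) = 0.026367; P(data | r = 4) = (4/8)(4/8)(4/8)(4/8)(4/8) = 0.03125; P(data | r = 5) = (3/8)(3/8)(5/8)(5/8)(3/8) = 0.020599; P(data | r = 6) = (2/8)(2/8)(6/8)(6/8)(2/8) = 0.0087891; P(data | r = 7) = (1/8)(1/8)(7/8)(7/8)(1/8) = 0.0014954.
Weighting by the prior gives 1/6 · 0.010468 = 0.0017446, 1/6 · 0.026367 = 0.0043945, 1/6 · 0.03125 = 0.0052083, 1/6 · 0.020599 = 0.0034332, 1/6 · 0.0087891 = 0.0014648, 1/6 · 0.0014954 = 0.00024923; summing to 0.016495.
Normalising, the posterior is P(r = 1 | data) = 0.10577, P(r = 2 | data) = 0.26642, P(r = 4 | data) = 0.31576, P(r = 5 | data) = 0.20814, P(r = 6 | data) = 0.088807, P(r = 7 | data) = 0.015109.
The predictive probability is P(black next | data) = (7/8)(0.10577) + (3/4)(0.26642) + (1/2)(0.31576) + (3/8)(0.20814) + (1/4)(0.088807) + (1/8)(0.015109) = 0.55238.

0.552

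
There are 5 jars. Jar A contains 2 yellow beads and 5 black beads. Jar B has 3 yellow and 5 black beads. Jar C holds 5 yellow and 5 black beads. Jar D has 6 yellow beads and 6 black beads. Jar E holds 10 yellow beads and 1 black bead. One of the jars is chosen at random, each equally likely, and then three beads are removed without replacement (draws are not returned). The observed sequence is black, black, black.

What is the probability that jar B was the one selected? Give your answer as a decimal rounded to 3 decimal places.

0.280

For each hypothesis, P(data | H) works out to: P(data | jar A) = (5/7)(4/6)(3/5) = 2/7; P(data | jar B) = (5/8)(4/7)(3/6) = 5/28; P(data | jar C) = (5/10)(4/9)(3/8) = 1/12; P(data | jar D) = (6/12)(5/11)(4/10) = 1/11; P(data | jar E) = (1/11)(0/10) = 0.
The prior-weighted likelihoods are 1/5 · 2/7 = 2/35, 1/5 · 5/28 = 1/28, 1/5 · 1/12 = 1/60, 1/5 · 1/11 = 1/55, 1/5 · 0 = 0; summing to 59/462.
So P(jar B | data) = (1/28) / (59/462) = 33/118.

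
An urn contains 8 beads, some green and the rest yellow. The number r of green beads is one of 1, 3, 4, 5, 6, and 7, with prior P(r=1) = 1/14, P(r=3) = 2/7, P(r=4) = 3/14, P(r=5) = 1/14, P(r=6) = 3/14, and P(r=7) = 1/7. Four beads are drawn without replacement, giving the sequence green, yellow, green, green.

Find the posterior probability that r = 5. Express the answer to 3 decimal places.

0.104

For each hypothesis, P(data | H) works out to: P(data | r = 1) = (1/8)(7/7)(0/6) = 0; P(data | r = 3) = (3/8)(5/7)(2/6)(1/5) = 1/56; P(data | r = 4) = (4/8)(4/7)(3/6)(2/5) = 2/35; P(data | r = 5) = (5/8)(3/7)(4/6)(3/5) = 3/28; P(data | r = 6) = (6/8)(2/7)(5/6)(4/5) = 1/7; P(data | r = 7) = (7/8)(1/7)(6/6)(5/5) = 1/8.
The prior-weighted likelihoods are 1/14 · 0 = 0, 2/7 · 1/56 = 1/196, 3/14 · 2/35 = 3/245, 1/14 · 3/28 = 3/392, 3/14 · 1/7 = 3/98, 1/7 · 1/8 = 1/56; with total 18/245.
So P(r = 5 | data) = (3/392) / (18/245) = 5/48.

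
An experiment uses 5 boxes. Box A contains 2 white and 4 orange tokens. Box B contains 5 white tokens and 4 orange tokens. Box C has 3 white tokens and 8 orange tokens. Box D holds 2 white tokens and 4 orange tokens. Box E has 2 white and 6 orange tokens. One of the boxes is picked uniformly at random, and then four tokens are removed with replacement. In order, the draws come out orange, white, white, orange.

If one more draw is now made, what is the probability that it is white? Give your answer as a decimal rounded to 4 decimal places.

Under each hypothesis, the probability of the observed sequence is: P(data | box A) = (4/6)(2/6)(2/6)(4/6) = 0.049383; P(data | box B) = (4/9)(5/9)(5/9)(4/9) = 0.060966; P(data | box C) = (8/11)(3/11)(3/11)(8/11) = 0.039342; P(data | box D) = (4/6)(2/6)(2/6)(4/6) = 0.049383; P(data | box E) = (6/8)(2/8)(2/8)(6/8) = 0.035156.
Weighting by the prior gives 1/5 · 0.049383 = 0.0098765, 1/5 · 0.060966 = 0.012193, 1/5 · 0.039342 = 0.0078683, 1/5 · 0.049383 = 0.0098765, 1/5 · 0.035156 = 0.0070313; summing to 0.046846.
The posterior is then P(box A | data) = 0.21083, P(box B | data) = 0.26028, P(box C | data) = 0.16796, P(box D | data) = 0.21083, P(box E | data) = 0.15009.
So P(white next | data) = Σ P(white next | H) P(H | data) = (1/3)(0.21083) + (5/9)(0.26028) + (3/11)(0.16796) + (1/3)(0.21083) + (1/4)(0.15009) = 0.36849.

0.3685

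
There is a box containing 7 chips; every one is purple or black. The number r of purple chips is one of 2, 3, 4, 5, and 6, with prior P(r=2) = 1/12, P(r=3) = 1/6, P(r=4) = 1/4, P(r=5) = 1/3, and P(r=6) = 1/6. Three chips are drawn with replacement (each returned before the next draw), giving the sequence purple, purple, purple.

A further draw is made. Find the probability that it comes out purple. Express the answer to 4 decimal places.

0.7273

Under each hypothesis, the probability of the observed sequence is: P(data | r = 2) = (2/7)(2/7)(2/7) = 0.023324; P(data | r = 3) = (3/7)(3/7)(3/7) = 0.078717; P(data | r = 4) = (4/7)(4/7)(4/7) = 0.18659; P(data | r = 5) = (5/7)(5/7)(5/7) = 0.36443; P(data | r = 6) = (6/7)(6/7)(6/7) = 0.62974.
Multiplying each by its prior: 1/12 · 0.023324 = 0.0019436, 1/6 · 0.078717 = 0.01312, 1/4 · 0.18659 = 0.046647, 1/3 · 0.36443 = 0.12148, 1/6 · 0.62974 = 0.10496; with total 0.28814.
Normalising, the posterior is P(r = 2 | data) = 0.0067454, P(r = 3 | data) = 0.045531, P(r = 4 | data) = 0.16189, P(r = 5 | data) = 0.42159, P(r = 6 | data) = 0.36425.
So P(purple next | data) = Σ P(purple next | H) P(H | data) = (2/7)(0.0067454) + (3/7)(0.045531) + (4/7)(0.16189) + (5/7)(0.42159) + (6/7)(0.36425) = 0.72729.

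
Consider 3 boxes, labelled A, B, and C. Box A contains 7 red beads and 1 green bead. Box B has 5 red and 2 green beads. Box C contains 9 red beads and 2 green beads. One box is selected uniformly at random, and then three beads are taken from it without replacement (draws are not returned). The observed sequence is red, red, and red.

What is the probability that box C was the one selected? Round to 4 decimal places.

0.3586

Under each hypothesis, the probability of the observed sequence is: P(data | box A) = (7/8)(6/7)(5/6) = 0.625; P(data | box B) = (5/7)(4/6)(3/5) = 0.28571; P(data | box C) = (9/11)(8/10)(7/9) = 0.50909.
Weighting by the prior gives 1/3 · 0.625 = 0.20833, 1/3 · 0.28571 = 0.095238, 1/3 · 0.50909 = 0.1697; with total 0.47327.
By Bayes' rule, P(box C | data) = (0.1697) / (0.47327) = 0.35856.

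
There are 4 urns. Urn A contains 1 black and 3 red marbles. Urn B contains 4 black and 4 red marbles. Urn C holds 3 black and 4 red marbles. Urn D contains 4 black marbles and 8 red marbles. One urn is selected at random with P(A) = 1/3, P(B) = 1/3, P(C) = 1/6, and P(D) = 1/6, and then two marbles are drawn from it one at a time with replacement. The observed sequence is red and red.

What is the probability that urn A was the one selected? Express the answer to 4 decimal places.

0.4695

Compute the likelihood of the observed sequence for each case: P(data | urn A) = (3/4)(3/4) = 0.5625; P(data | urn B) = (4/8)(4/8) = 0.25; P(data | urn C) = (4/7)(4/7) = 0.32653; P(data | urn D) = (8/12)(8/12) = 0.44444.
Multiplying each by its prior: 1/3 · 0.5625 = 0.1875, 1/3 · 0.25 = 0.083333, 1/6 · 0.32653 = 0.054422, 1/6 · 0.44444 = 0.074074; these sum to 0.39933.
Therefore the posterior P(urn A | data) = (0.1875) / (0.39933) = 0.46954.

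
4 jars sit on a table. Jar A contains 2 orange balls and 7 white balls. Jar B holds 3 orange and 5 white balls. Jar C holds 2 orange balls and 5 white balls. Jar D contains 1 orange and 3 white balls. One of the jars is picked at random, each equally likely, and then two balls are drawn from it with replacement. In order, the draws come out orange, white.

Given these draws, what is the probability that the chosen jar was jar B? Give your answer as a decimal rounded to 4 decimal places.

0.2934

Under each hypothesis, the probability of the observed sequence is: P(data | jar A) = (2/9)(7/9) = 0.17284; P(data | jar B) = (3/8)(5/8) = 0.23438; P(data | jar C) = (2/7)(5/7) = 0.20408; P(data | jar D) = (1/4)(3/4) = 0.1875.
Multiplying each by its prior: 1/4 · 0.17284 = 0.04321, 1/4 · 0.23438 = 0.058594, 1/4 · 0.20408 = 0.05102, 1/4 · 0.1875 = 0.046875; with total 0.1997.
By Bayes' rule, P(jar B | data) = (0.058594) / (0.1997) = 0.29341.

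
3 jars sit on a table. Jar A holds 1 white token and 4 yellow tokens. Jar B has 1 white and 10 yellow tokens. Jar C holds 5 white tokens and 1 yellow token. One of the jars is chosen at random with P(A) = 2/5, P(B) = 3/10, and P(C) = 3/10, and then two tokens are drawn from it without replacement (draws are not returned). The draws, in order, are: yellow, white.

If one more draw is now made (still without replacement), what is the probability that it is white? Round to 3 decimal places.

0.318

Compute the likelihood of the observed sequence for each case: P(data | jar A) = (4/5)(1/4) = 0.2; P(data | jar B) = (10/11)(1/10) = 0.090909; P(data | jar C) = (1/6)(5/5) = 0.16667.
Multiplying each by its prior: 2/5 · 0.2 = 0.08, 3/10 · 0.090909 = 0.027273, 3/10 · 0.16667 = 0.05; with total 0.15727.
The posterior is then P(jar A | data) = 0.50867, P(jar B | data) = 0.17341, P(jar C | data) = 0.31792.
So P(white next | data) = Σ P(white next | H) P(H | data) = (0)(0.50867) + (0)(0.17341) + (1)(0.31792) = 0.31792.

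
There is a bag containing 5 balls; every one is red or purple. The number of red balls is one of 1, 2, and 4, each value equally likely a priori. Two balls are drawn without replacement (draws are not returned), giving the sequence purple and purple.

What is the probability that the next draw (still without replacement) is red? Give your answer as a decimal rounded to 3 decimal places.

The likelihood of the observed sequence under each hypothesis: P(data | r = 1) = (4/5)(3/4) = 3/5; P(data | r = 2) = (3/5)(2/4) = 3/10; P(data | r = 4) = (1/5)(0/4) = 0.
Weighting by the prior gives 1/3 · 3/5 = 1/5, 1/3 · 3/10 = 1/10, 1/3 · 0 = 0; these sum to 3/10.
Normalising, the posterior is P(r = 1 | data) = 2/3, P(r = 2 | data) = 1/3, P(r = 4 | data) = 0.
So P(red next | data) = Σ P(red next | H) P(H | data) = (1/3)(2/3) + (2/3)(1/3) = 4/9.

0.444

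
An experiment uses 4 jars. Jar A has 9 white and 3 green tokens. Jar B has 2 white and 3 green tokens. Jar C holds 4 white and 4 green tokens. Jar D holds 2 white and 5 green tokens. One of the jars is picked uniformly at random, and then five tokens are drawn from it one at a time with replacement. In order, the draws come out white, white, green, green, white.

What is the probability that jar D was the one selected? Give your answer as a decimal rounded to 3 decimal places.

The likelihood of the observed sequence under each hypothesis: P(data | jar A) = (9/12)(9/12)(3/12)(3/12)(9/12) = 0.026367; P(data | jar B) = (2/5)(2/5)(3/5)(3/5)(2/5) = 0.02304; P(data | jar C) = (4/8)(4/8)(4/8)(4/8)(4/8) = 0.03125; P(data | jar D) = (2/7)(2/7)(5/7)(5/7)(2/7) = 0.0119.
Multiplying each by its prior: 1/4 · 0.026367 = 0.0065918, 1/4 · 0.02304 = 0.00576, 1/4 · 0.03125 = 0.0078125, 1/4 · 0.0119 = 0.002975; these sum to 0.023139.
By Bayes' rule, P(jar D | data) = (0.002975) / (0.023139) = 0.12857.

0.129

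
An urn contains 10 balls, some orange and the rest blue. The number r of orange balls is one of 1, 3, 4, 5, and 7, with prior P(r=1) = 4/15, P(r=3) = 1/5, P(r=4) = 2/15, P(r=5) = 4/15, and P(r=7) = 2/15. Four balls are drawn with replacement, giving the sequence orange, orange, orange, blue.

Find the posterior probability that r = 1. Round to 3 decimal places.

Compute the likelihood of the observed sequence for each case: P(data | r = 1) = (1/10)(1/10)(1/10)(9/10) = 0.0009; P(data | r = 3) = (3/10)(3/10)(3/10)(7/10) = 0.0189; P(data | r = 4) = (4/10)(4/10)(4/10)(6/10) = 0.0384; P(data | r = 5) = (5/10)(5/10)(5/10)(5/10) = 0.0625; P(data | r = 7) = (7/10)(7/10)(7/10)(3/10) = 0.1029.
The prior-weighted likelihoods are 4/15 · 0.0009 = 0.00024, 1/5 · 0.0189 = 0.00378, 2/15 · 0.0384 = 0.00512, 4/15 · 0.0625 = 0.016667, 2/15 · 0.1029 = 0.01372; with total 0.039527.
So P(r = 1 | data) = (0.00024) / (0.039527) = 0.0060719.

0.006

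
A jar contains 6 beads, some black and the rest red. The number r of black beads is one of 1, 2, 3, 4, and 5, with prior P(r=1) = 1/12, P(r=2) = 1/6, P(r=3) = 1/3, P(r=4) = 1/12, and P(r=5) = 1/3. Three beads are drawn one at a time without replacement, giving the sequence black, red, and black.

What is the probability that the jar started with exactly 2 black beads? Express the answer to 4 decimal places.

0.0833

Under each hypothesis, the probability of the observed sequence is: P(data | r = 1) = (1/6)(5/5)(0/4) = 0; P(data | r = 2) = (2/6)(4/5)(1/4) = 1/15; P(data | r = 3) = (3/6)(3/5)(2/4) = 3/20; P(data | r = 4) = (4/6)(2/5)(3/4) = 1/5; P(data | r = 5) = (5/6)(1/5)(4/4) = 1/6.
Multiplying each by its prior: 1/12 · 0 = 0, 1/6 · 1/15 = 1/90, 1/3 · 3/20 = 1/20, 1/12 · 1/5 = 1/60, 1/3 · 1/6 = 1/18; these sum to 2/15.
So P(r = 2 | data) = (1/90) / (2/15) = 1/12.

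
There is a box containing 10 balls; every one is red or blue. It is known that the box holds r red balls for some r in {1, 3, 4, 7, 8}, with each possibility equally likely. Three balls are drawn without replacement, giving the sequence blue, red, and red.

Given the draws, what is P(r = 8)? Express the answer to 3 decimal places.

The likelihood of the observed sequence under each hypothesis: P(data | r = 1) = (9/10)(1/9)(0/8) = 0; P(data | r = 3) = (7/10)(3/9)(2/8) = 7/120; P(data | r = 4) = (6/10)(4/9)(3/8) = 1/10; P(data | r = 7) = (3/10)(7/9)(6/8) = 7/40; P(data | r = 8) = (2/10)(8/9)(7/8) = 7/45.
Multiplying each by its prior: 1/5 · 0 = 0, 1/5 · 7/120 = 7/600, 1/5 · 1/10 = 1/50, 1/5 · 7/40 = 7/200, 1/5 · 7/45 = 7/225; with total 22/225.
Hence P(r = 8 | data) = (7/225) / (22/225) = 7/22.

0.318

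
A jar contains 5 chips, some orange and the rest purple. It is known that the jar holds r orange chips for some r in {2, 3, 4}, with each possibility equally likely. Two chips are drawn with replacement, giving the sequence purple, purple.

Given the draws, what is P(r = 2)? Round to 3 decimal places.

0.643

Under each hypothesis, the probability of the observed sequence is: P(data | r = 2) = (3/5)(3/5) = 9/25; P(data | r = 3) = (2/5)(2/5) = 4/25; P(data | r = 4) = (1/5)(1/5) = 1/25.
Weighting by the prior gives 1/3 · 9/25 = 3/25, 1/3 · 4/25 = 4/75, 1/3 · 1/25 = 1/75; summing to 14/75.
By Bayes' rule, P(r = 2 | data) = (3/25) / (14/75) = 9/14.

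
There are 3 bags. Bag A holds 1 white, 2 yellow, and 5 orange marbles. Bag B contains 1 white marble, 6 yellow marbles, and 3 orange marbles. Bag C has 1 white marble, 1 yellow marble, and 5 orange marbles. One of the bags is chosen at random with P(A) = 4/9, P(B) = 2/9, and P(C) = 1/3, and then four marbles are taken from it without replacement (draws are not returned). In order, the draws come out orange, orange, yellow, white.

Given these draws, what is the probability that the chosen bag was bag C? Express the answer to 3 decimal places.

The likelihood of the observed sequence under each hypothesis: P(data | bag A) = (5/8)(4/7)(2/6)(1/5) = 1/42; P(data | bag B) = (3/10)(2/9)(6/8)(1/7) = 1/140; P(data | bag C) = (5/7)(4/6)(1/5)(1/4) = 1/42.
Multiplying each by its prior: 4/9 · 1/42 = 2/189, 2/9 · 1/140 = 1/630, 1/3 · 1/42 = 1/126; summing to 19/945.
Hence P(bag C | data) = (1/126) / (19/945) = 15/38.

0.395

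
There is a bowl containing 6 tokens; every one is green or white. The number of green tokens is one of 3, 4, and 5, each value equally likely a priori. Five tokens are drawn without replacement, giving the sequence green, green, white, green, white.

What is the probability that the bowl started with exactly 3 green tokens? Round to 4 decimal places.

0.4286

Under each hypothesis, the probability of the observed sequence is: P(data | r = 3) = (3/6)(2/5)(3/4)(1/3)(2/2) = 1/20; P(data | r = 4) = (4/6)(3/5)(2/4)(2/3)(1/2) = 1/15; P(data | r = 5) = (5/6)(4/5)(1/4)(3/3)(0/2) = 0.
Multiplying each by its prior: 1/3 · 1/20 = 1/60, 1/3 · 1/15 = 1/45, 1/3 · 0 = 0; summing to 7/180.
Hence P(r = 3 | data) = (1/60) / (7/180) = 3/7.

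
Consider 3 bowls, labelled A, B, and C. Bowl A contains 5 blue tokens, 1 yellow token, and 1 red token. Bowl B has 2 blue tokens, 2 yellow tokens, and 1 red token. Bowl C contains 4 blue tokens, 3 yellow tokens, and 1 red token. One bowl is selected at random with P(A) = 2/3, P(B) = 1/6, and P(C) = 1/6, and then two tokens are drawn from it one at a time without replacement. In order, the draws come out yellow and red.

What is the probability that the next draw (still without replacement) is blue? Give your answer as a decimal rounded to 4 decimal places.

Under each hypothesis, the probability of the observed sequence is: P(data | bowl A) = (1/7)(1/6) = 0.02381; P(data | bowl B) = (2/5)(1/4) = 0.1; P(data | bowl C) = (3/8)(1/7) = 0.053571.
Weighting by the prior gives 2/3 · 0.02381 = 0.015873, 1/6 · 0.1 = 0.016667, 1/6 · 0.053571 = 0.0089286; summing to 0.041468.
The posterior is then P(bowl A | data) = 0.38278, P(bowl B | data) = 0.40191, P(bowl C | data) = 0.21531.
The predictive probability is P(blue next | data) = (1)(0.38278) + (2/3)(0.40191) + (2/3)(0.21531) = 0.79426.

0.7943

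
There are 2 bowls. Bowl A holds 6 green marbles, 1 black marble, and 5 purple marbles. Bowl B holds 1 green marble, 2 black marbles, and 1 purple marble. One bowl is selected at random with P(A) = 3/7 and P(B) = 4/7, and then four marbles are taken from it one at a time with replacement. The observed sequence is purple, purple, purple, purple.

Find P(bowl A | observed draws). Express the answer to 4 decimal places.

0.8527

For each hypothesis, P(data | H) works out to: P(data | bowl A) = (5/12)(5/12)(5/12)(5/12) = 0.030141; P(data | bowl B) = (1/4)(1/4)(1/4)(1/4) = 0.0039062.
Weighting by the prior gives 3/7 · 0.030141 = 0.012917, 4/7 · 0.0039062 = 0.0022321; summing to 0.01515.
Therefore the posterior P(bowl A | data) = (0.012917) / (0.01515) = 0.85266.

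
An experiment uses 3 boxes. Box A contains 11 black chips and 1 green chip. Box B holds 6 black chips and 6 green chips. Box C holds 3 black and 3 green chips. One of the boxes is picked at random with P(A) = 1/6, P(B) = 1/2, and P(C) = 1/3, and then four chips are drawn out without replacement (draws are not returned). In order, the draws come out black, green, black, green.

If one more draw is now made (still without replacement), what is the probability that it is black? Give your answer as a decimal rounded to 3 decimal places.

0.500

Compute the likelihood of the observed sequence for each case: P(data | box A) = (11/12)(1/11)(10/10)(0/9) = 0; P(data | box B) = (6/12)(6/11)(5/10)(5/9) = 5/66; P(data | box C) = (3/6)(3/5)(2/4)(2/3) = 1/10.
Multiplying each by its prior: 1/6 · 0 = 0, 1/2 · 5/66 = 5/132, 1/3 · 1/10 = 1/30; with total 47/660.
Normalising, the posterior is P(box A | data) = 0, P(box B | data) = 25/47, P(box C | data) = 22/47.
So P(black next | data) = Σ P(black next | H) P(H | data) = (1/2)(25/47) + (1/2)(22/47) = 1/2.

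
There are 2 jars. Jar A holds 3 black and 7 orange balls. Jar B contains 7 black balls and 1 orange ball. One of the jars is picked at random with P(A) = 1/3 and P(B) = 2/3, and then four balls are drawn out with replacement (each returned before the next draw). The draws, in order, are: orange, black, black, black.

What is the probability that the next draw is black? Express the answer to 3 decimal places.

The likelihood of the observed sequence under each hypothesis: P(data | jar A) = (7/10)(3/10)(3/10)(3/10) = 0.0189; P(data | jar B) = (1/8)(7/8)(7/8)(7/8) = 0.08374.
Weighting by the prior gives 1/3 · 0.0189 = 0.0063, 2/3 · 0.08374 = 0.055827; these sum to 0.062127.
Dividing through by the total gives posterior P(jar A | data) = 0.10141, P(jar B | data) = 0.89859.
The predictive probability is P(black next | data) = (3/10)(0.10141) + (7/8)(0.89859) = 0.81669.

0.817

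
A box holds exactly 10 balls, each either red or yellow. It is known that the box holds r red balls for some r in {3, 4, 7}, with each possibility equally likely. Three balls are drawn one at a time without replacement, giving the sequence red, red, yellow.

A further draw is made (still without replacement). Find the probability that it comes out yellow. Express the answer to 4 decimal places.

0.5143

Compute the likelihood of the observed sequence for each case: P(data | r = 3) = (3/10)(2/9)(7/8) = 7/120; P(data | r = 4) = (4/10)(3/9)(6/8) = 1/10; P(data | r = 7) = (7/10)(6/9)(3/8) = 7/40.
The prior-weighted likelihoods are 1/3 · 7/120 = 7/360, 1/3 · 1/10 = 1/30, 1/3 · 7/40 = 7/120; summing to 1/9.
The posterior is then P(r = 3 | data) = 7/40, P(r = 4 | data) = 3/10, P(r = 7 | data) = 21/40.
Averaging over the posterior, P(yellow next | data) = (6/7)(7/40) + (5/7)(3/10) + (2/7)(21/40) = 18/35.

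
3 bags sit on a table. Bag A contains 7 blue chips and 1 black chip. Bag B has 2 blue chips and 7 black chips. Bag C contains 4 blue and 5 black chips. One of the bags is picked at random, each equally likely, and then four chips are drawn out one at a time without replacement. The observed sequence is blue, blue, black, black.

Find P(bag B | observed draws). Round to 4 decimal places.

0.2593

The likelihood of the observed sequence under each hypothesis: P(data | bag A) = (7/8)(6/7)(1/6)(0/5) = 0; P(data | bag B) = (2/9)(1/8)(7/7)(6/6) = 1/36; P(data | bag C) = (4/9)(3/8)(5/7)(4/6) = 5/63.
Weighting by the prior gives 1/3 · 0 = 0, 1/3 · 1/36 = 1/108, 1/3 · 5/63 = 5/189; summing to 1/28.
Therefore the posterior P(bag B | data) = (1/108) / (1/28) = 7/27.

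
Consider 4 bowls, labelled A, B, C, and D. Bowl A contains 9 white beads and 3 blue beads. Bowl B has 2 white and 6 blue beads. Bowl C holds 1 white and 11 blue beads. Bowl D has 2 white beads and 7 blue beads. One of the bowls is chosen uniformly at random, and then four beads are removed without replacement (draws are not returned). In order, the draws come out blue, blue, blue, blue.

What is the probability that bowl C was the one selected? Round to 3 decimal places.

0.575

Under each hypothesis, the probability of the observed sequence is: P(data | bowl A) = (3/12)(2/11)(1/10)(0/9) = 0; P(data | bowl B) = (6/8)(5/7)(4/6)(3/5) = 3/14; P(data | bowl C) = (11/12)(10/11)(9/10)(8/9) = 2/3; P(data | bowl D) = (7/9)(6/8)(5/7)(4/6) = 5/18.
Multiplying each by its prior: 1/4 · 0 = 0, 1/4 · 3/14 = 3/56, 1/4 · 2/3 = 1/6, 1/4 · 5/18 = 5/72; these sum to 73/252.
By Bayes' rule, P(bowl C | data) = (1/6) / (73/252) = 42/73.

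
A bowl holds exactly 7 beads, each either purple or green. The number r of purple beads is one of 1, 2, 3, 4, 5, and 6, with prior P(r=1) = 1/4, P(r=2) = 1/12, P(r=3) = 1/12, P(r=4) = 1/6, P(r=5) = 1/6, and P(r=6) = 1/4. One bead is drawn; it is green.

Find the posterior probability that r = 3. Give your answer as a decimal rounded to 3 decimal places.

0.100

The likelihood of this draw under each hypothesis: P(data | r = 1) = (6/7) = 6/7; P(data | r = 2) = (5/7) = 5/7; P(data | r = 3) = (4/7) = 4/7; P(data | r = 4) = (3/7) = 3/7; P(data | r = 5) = (2/7) = 2/7; P(data | r = 6) = (1/7) = 1/7.
The prior-weighted likelihoods are 1/4 · 6/7 = 3/14, 1/12 · 5/7 = 5/84, 1/12 · 4/7 = 1/21, 1/6 · 3/7 = 1/14, 1/6 · 2/7 = 1/21, 1/4 · 1/7 = 1/28; summing to 10/21.
So P(r = 3 | data) = (1/21) / (10/21) = 1/10.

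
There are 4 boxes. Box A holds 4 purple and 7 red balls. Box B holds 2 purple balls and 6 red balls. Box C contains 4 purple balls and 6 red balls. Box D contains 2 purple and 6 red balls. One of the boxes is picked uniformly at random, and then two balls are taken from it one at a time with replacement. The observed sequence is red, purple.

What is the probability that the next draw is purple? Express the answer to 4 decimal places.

0.3236

The likelihood of the observed sequence under each hypothesis: P(data | box A) = (7/11)(4/11) = 0.2314; P(data | box B) = (6/8)(2/8) = 0.1875; P(data | box C) = (6/10)(4/10) = 0.24; P(data | box D) = (6/8)(2/8) = 0.1875.
Multiplying each by its prior: 1/4 · 0.2314 = 0.057851, 1/4 · 0.1875 = 0.046875, 1/4 · 0.24 = 0.06, 1/4 · 0.1875 = 0.046875; with total 0.2116.
Normalising, the posterior is P(box A | data) = 0.2734, P(box B | data) = 0.22153, P(box C | data) = 0.28355, P(box D | data) = 0.22153.
Averaging over the posterior, P(purple next | data) = (4/11)(0.2734) + (1/4)(0.22153) + (2/5)(0.28355) + (1/4)(0.22153) = 0.3236.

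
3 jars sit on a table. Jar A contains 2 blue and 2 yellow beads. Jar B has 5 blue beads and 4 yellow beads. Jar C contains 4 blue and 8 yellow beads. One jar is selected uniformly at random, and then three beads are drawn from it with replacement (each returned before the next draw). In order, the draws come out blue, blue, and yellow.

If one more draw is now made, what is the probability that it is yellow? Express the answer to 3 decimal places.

Under each hypothesis, the probability of the observed sequence is: P(data | jar A) = (2/4)(2/4)(2/4) = 0.125; P(data | jar B) = (5/9)(5/9)(4/9) = 0.13717; P(data | jar C) = (4/12)(4/12)(8/12) = 0.074074.
Multiplying each by its prior: 1/3 · 0.125 = 0.041667, 1/3 · 0.13717 = 0.045725, 1/3 · 0.074074 = 0.024691; these sum to 0.11208.
Dividing through by the total gives posterior P(jar A | data) = 0.37175, P(jar B | data) = 0.40796, P(jar C | data) = 0.2203.
So P(yellow next | data) = Σ P(yellow next | H) P(H | data) = (1/2)(0.37175) + (4/9)(0.40796) + (2/3)(0.2203) = 0.51405.

0.514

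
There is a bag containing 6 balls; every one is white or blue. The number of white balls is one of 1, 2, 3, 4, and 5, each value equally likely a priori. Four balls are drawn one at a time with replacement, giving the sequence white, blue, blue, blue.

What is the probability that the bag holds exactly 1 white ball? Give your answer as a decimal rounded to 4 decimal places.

Under each hypothesis, the probability of the observed sequence is: P(data | r = 1) = (1/6)(5/6)(5/6)(5/6) = 0.096451; P(data | r = 2) = (2/6)(4/6)(4/6)(4/6) = 0.098765; P(data | r = 3) = (3/6)(3/6)(3/6)(3/6) = 0.0625; P(data | r = 4) = (4/6)(2/6)(2/6)(2/6) = 0.024691; P(data | r = 5) = (5/6)(1/6)(1/6)(1/6) = 0.003858.
Multiplying each by its prior: 1/5 · 0.096451 = 0.01929, 1/5 · 0.098765 = 0.019753, 1/5 · 0.0625 = 0.0125, 1/5 · 0.024691 = 0.0049383, 1/5 · 0.003858 = 0.0007716; these sum to 0.057253.
Hence P(r = 1 | data) = (0.01929) / (0.057253) = 0.33693.

0.3369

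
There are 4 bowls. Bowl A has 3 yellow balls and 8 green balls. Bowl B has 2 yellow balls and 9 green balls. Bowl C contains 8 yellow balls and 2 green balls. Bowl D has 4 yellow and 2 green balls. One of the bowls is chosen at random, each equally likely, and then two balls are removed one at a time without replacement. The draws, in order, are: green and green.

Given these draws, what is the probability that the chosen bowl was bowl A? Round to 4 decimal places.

0.4065

The likelihood of the observed sequence under each hypothesis: P(data | bowl A) = (8/11)(7/10) = 28/55; P(data | bowl B) = (9/11)(8/10) = 36/55; P(data | bowl C) = (2/10)(1/9) = 1/45; P(data | bowl D) = (2/6)(1/5) = 1/15.
Multiplying each by its prior: 1/4 · 28/55 = 7/55, 1/4 · 36/55 = 9/55, 1/4 · 1/45 = 1/180, 1/4 · 1/15 = 1/60; summing to 31/99.
Hence P(bowl A | data) = (7/55) / (31/99) = 63/155.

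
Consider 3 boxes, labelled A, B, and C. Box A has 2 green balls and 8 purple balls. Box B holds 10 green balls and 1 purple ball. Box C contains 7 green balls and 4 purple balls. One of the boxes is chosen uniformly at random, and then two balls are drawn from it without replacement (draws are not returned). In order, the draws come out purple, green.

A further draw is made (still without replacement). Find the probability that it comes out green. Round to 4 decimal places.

0.5405

For each hypothesis, P(data | H) works out to: P(data | box A) = (8/10)(2/9) = 0.17778; P(data | box B) = (1/11)(10/10) = 0.090909; P(data | box C) = (4/11)(7/10) = 0.25455.
The prior-weighted likelihoods are 1/3 · 0.17778 = 0.059259, 1/3 · 0.090909 = 0.030303, 1/3 · 0.25455 = 0.084848; with total 0.17441.
Normalising, the posterior is P(box A | data) = 0.33977, P(box B | data) = 0.17375, P(box C | data) = 0.48649.
Averaging over the posterior, P(green next | data) = (1/8)(0.33977) + (1)(0.17375) + (2/3)(0.48649) = 0.54054.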